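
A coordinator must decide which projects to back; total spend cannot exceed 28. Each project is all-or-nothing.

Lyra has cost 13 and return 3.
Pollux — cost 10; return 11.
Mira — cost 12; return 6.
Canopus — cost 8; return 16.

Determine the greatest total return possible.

27

This is an integer program with binary decision variables.
Allowing fractional choices, the relaxed optimum would be about 32.0, but projects are indivisible.
Pollux + Canopus: cost 10 + 8 = 18 ≤ 28, return 11 + 16 = 27.
Mira + Canopus: cost 12 + 8 = 20 ≤ 28, return 6 + 16 = 22.
Lyra + Canopus: cost 13 + 8 = 21 ≤ 28, return 3 + 16 = 19.
Best is Pollux and Canopus with total return 27.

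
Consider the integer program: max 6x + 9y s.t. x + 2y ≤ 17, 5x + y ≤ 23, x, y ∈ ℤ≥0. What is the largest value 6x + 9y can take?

81

(x,y)=(3,7) is feasible, giving 81.
(x,y)=(2,7) is feasible, giving 75.
Maximum is 81 at (x,y)=(3,7).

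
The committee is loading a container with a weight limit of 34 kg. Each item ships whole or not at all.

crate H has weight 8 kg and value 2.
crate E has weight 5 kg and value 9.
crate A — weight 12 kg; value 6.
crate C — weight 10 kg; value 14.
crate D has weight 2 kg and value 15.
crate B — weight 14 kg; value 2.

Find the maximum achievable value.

Allowing fractional choices, the relaxed optimum would be about 45.2, but items are indivisible.
crate H + crate E + crate C + crate D: weight 8 + 5 + 10 + 2 = 25 ≤ 34, value 2 + 9 + 14 + 15 = 40.
crate E + crate C + crate D + crate B: weight 5 + 10 + 2 + 14 = 31 ≤ 34, value 9 + 14 + 15 + 2 = 40.
crate E + crate A + crate C + crate D: weight 5 + 12 + 10 + 2 = 29 ≤ 34, value 9 + 6 + 14 + 15 = 44.
Best is crate E, crate A, crate C, and crate D with total value 44.

44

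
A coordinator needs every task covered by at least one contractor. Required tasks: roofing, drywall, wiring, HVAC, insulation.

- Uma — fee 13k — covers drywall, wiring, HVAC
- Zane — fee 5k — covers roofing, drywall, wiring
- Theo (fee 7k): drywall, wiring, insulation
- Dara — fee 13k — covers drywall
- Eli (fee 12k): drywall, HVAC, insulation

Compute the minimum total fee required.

17

Choose Zane and Eli: together they cover roofing, drywall, wiring, HVAC, insulation — every task.
Total fee: 5 + 12 = 17.
No cover costs less than 17.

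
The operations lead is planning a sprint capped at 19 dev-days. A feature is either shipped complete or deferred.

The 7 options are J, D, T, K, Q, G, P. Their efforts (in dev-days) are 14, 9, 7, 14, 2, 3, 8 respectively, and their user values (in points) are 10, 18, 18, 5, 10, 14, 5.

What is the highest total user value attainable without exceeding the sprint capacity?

Treat it as a binary knapsack problem.
T + Q + G: effort 7 + 2 + 3 = 12 ≤ 19, user value 18 + 10 + 14 = 42.
D + T + G: effort 9 + 7 + 3 = 19 ≤ 19, user value 18 + 18 + 14 = 50.
D + T + Q: effort 9 + 7 + 2 = 18 ≤ 19, user value 18 + 18 + 10 = 46.
Best is D, T, and G with total user value 50.

50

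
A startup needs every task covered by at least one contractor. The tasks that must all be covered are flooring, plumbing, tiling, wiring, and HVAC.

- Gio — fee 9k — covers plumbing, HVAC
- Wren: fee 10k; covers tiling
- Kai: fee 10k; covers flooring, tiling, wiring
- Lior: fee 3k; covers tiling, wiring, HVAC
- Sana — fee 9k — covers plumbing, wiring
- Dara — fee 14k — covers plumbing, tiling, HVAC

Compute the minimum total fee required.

19

The greedy cost-per-new-task heuristic would pick Lior, Gio, and Kai for 22, but a cheaper cover exists.
Choose Gio and Kai: together they cover flooring, plumbing, tiling, wiring, HVAC — every task.
Total fee: 9 + 10 = 19.
No cover costs less than 19.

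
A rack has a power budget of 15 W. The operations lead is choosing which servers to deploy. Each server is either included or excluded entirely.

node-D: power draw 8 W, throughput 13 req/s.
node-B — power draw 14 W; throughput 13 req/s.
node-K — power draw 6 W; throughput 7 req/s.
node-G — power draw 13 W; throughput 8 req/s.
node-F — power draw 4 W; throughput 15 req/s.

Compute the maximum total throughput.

28

Allowing fractional choices, the relaxed optimum would be about 31.5, but servers are indivisible.
node-D + node-F: power draw 8 + 4 = 12 ≤ 15, throughput 13 + 15 = 28.
node-K + node-F: power draw 6 + 4 = 10 ≤ 15, throughput 7 + 15 = 22.
Best is node-D and node-F with total throughput 28.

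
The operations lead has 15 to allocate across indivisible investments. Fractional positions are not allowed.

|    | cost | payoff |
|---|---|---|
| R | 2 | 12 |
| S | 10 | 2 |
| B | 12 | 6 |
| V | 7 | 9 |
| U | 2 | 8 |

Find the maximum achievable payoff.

29

Treat it as a binary knapsack problem.
Take R, V, and U: cost 2 + 7 + 2 = 11 ≤ 15, payoff 12 + 9 + 8 = 29.
No other feasible combination does better.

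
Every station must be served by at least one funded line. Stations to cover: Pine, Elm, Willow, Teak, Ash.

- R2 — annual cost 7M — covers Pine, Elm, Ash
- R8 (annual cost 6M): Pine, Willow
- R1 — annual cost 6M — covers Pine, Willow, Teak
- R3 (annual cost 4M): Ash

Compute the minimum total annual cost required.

Choose R2 and R1: together they cover Pine, Elm, Willow, Teak, Ash — every station.
Total annual cost: 7 + 6 = 13.
No cover costs less than 13.

13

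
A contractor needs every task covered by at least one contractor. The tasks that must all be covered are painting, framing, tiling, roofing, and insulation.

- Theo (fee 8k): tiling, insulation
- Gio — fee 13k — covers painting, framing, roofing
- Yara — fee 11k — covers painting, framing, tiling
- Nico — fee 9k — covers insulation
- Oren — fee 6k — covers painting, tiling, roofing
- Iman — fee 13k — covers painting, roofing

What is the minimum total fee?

21

The greedy cost-per-new-task heuristic would pick Oren, Theo, and Yara for 25, but a cheaper cover exists.
Choose Theo and Gio: together they cover painting, framing, tiling, roofing, insulation — every task.
Total fee: 8 + 13 = 21.
No cover costs less than 21.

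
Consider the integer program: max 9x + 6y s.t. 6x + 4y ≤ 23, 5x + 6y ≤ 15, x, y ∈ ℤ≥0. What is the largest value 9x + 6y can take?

(x,y)=(3,0): 6·3+4·0=18≤23, 5·3+6·0=15≤15, objective 27.
(x,y)=(2,0): 6·2+4·0=12≤23, 5·2+6·0=10≤15, objective 18.
The best lattice point is (3,0), giving 27.

27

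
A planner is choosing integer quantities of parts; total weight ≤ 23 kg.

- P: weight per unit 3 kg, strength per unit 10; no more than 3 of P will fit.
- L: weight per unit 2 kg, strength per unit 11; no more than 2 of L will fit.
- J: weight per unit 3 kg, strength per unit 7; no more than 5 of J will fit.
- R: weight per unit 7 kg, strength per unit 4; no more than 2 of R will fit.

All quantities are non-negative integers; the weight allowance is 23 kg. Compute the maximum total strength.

L has the best ratio (11/2); taking only L gives at most 2×11 = 22 (stopped by the supply cap of 2).
Mixing does better — 3×P, 2×L, and 3×J: weight 22 ≤ 23, strength 3·10 + 2·11 + 3·7 = 73.

73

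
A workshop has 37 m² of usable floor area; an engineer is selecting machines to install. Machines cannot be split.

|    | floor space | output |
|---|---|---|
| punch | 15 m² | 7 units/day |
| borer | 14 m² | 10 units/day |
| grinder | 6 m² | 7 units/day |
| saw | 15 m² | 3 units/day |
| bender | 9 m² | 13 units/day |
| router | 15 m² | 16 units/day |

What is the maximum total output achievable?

36

Allowing fractional choices, the relaxed optimum would be about 41.0, but machines are indivisible.
borer + grinder + router: floor space 14 + 6 + 15 = 35 ≤ 37, output 10 + 7 + 16 = 33.
grinder + bender + router: floor space 6 + 9 + 15 = 30 ≤ 37, output 7 + 13 + 16 = 36.
Best is grinder, bender, and router with total output 36.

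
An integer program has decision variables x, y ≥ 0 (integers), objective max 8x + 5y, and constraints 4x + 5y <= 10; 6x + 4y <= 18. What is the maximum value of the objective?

16

(x,y)=(2,0): 4·2+5·0=8≤10, 6·2+4·0=12≤18, objective 16.
(x,y)=(1,1): 4·1+5·1=9≤10, 6·1+4·1=10≤18, objective 13.
Maximum is 16 at (x,y)=(2,0).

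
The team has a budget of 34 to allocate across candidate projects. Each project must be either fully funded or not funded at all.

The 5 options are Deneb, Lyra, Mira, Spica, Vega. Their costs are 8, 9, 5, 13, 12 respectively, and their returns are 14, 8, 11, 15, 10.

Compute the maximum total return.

43

This is a 0-1 knapsack instance.
Take Deneb, Lyra, Mira, and Vega: cost 8 + 9 + 5 + 12 = 34 ≤ 34, return 14 + 8 + 11 + 10 = 43.
No other feasible combination does better.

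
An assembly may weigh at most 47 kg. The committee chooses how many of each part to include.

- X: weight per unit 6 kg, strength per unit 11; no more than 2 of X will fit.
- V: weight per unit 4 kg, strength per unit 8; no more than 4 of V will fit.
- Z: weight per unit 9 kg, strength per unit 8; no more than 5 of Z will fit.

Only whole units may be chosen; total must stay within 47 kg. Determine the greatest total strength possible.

70

2×X, 2×V, and 3×Z: weight 47 ≤ 47, strength 2·11 + 2·8 + 3·8 = 62.
2×X, 4×V, and 2×Z: weight 46 ≤ 47, strength 2·11 + 4·8 + 2·8 = 70.
Best is 70.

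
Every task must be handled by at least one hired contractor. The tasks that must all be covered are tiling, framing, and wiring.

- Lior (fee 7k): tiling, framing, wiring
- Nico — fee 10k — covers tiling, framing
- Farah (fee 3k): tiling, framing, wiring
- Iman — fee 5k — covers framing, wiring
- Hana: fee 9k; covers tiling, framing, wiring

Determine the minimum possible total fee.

Farah alone covers tiling, framing, wiring — every task.
Total fee: 3.
No cover costs less than 3.

3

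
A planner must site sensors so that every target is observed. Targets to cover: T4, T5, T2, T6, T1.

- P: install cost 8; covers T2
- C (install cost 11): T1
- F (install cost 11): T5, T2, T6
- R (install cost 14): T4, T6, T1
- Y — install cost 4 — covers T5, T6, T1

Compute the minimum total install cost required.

25

The greedy cost-per-new-target heuristic would pick Y, P, and R for 26, but a cheaper cover exists.
Choose F and R: together they cover T4, T5, T2, T6, T1 — every target.
Total install cost: 11 + 14 = 25.
No cover costs less than 25.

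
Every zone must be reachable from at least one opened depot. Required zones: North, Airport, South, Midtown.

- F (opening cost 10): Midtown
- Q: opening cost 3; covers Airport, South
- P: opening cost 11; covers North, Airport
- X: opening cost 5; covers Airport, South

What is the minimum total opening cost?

This is a weighted set-cover instance.
Choose F, Q, and P: together they cover North, Airport, South, Midtown — every zone.
Total opening cost: 10 + 3 + 11 = 24.
No cover costs less than 24.

24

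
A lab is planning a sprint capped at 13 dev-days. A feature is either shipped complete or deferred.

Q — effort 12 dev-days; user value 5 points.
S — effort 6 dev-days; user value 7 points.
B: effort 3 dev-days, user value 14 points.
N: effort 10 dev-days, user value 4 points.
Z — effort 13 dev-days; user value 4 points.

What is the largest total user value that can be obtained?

21

This is a 0-1 knapsack instance.
B + N: effort 3 + 10 = 13 ≤ 13, user value 14 + 4 = 18.
B: effort 3 ≤ 13, user value 14.
S + B: effort 6 + 3 = 9 ≤ 13, user value 7 + 14 = 21.
Best is S and B with total user value 21.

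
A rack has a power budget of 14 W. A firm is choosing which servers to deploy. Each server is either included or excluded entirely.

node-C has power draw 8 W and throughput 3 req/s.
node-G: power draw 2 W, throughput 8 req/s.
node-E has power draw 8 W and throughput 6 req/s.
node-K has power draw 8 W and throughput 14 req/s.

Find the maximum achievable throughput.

22

This is an integer program with binary decision variables.
Take node-G and node-K: power draw 2 + 8 = 10 ≤ 14, throughput 8 + 14 = 22.
No other feasible combination does better.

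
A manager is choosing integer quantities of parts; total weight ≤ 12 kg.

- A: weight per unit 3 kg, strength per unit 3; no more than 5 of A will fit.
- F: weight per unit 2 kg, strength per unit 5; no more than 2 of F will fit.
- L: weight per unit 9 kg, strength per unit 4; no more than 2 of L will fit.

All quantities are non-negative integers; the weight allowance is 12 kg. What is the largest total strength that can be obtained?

F has the best ratio (5/2); taking only F gives at most 2×5 = 10 (stopped by the supply cap of 2).
Mixing does better — 2×A and 2×F: weight 10 ≤ 12, strength 2·3 + 2·5 = 16.

16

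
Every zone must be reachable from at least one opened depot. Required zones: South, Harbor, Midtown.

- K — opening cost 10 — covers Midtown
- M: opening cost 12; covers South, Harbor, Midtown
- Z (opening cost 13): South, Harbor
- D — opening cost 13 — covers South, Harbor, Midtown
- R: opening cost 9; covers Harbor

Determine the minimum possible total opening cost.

12

M alone covers South, Harbor, Midtown — every zone.
Total opening cost: 12.
No cover costs less than 12.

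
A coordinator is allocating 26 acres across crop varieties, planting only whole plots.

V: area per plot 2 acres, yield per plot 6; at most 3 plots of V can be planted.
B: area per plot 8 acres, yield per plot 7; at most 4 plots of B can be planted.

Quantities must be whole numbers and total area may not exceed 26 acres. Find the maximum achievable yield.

3×V and 2×B: area 22 ≤ 26, yield 3·6 + 2·7 = 32.
1×V and 3×B: area 26 ≤ 26, yield 1·6 + 3·7 = 27.
Best is 32.

32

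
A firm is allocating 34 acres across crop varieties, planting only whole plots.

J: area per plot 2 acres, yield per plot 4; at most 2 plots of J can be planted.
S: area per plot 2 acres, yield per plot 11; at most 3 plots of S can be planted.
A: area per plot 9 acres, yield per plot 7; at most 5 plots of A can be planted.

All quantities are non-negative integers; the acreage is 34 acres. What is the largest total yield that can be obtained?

55

S has the best ratio (11/2); taking only S gives at most 3×11 = 33 (stopped by the supply cap of 3).
Mixing does better — 2×J, 3×S, and 2×A: area 28 ≤ 34, yield 2·4 + 3·11 + 2·7 = 55.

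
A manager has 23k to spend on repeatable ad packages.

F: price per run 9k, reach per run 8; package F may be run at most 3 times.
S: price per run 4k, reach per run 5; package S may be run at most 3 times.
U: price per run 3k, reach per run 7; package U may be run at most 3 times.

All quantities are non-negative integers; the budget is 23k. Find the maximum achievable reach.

U has the best ratio (7/3); taking only U gives at most 3×7 = 21 (stopped by the supply cap of 3).
Mixing does better — 3×S and 3×U: price 21 ≤ 23, reach 3·5 + 3·7 = 36.

36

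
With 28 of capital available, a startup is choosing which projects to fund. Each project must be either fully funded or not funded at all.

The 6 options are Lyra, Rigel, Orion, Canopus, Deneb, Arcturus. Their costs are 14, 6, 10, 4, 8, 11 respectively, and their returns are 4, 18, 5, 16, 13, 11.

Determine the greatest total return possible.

52

Rigel + Canopus + Arcturus: cost 6 + 4 + 11 = 21 ≤ 28, return 18 + 16 + 11 = 45.
Rigel + Canopus + Deneb: cost 6 + 4 + 8 = 18 ≤ 28, return 18 + 16 + 13 = 47.
Rigel + Orion + Canopus + Deneb: cost 6 + 10 + 4 + 8 = 28 ≤ 28, return 18 + 5 + 16 + 13 = 52.
Best is Rigel, Orion, Canopus, and Deneb with total return 52.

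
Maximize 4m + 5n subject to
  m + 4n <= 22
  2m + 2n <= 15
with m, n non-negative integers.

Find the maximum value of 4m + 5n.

33

Relaxing integrality, the LP optimum is 34.83 at (m,n) = (2.67, 4.83), which is not an integer point.
(m,n)=(2,5) is feasible, giving 33.
(m,n)=(3,4) is feasible, giving 32.
(m,n)=(1,5) is feasible, giving 29.
(m,n)=(2,4) is feasible, giving 28.
Maximum is 33 at (m,n)=(2,5).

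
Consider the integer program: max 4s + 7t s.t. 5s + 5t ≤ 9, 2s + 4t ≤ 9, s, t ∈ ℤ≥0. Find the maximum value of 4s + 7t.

(s,t)=(0,1): 5·0+5·1=5≤9, 2·0+4·1=4≤9, objective 7.
(s,t)=(1,0): 5·1+5·0=5≤9, 2·1+4·0=2≤9, objective 4.
(s,t)=(0,0): 5·0+5·0=0≤9, 2·0+4·0=0≤9, objective 0.
No feasible integer point exceeds 7.

7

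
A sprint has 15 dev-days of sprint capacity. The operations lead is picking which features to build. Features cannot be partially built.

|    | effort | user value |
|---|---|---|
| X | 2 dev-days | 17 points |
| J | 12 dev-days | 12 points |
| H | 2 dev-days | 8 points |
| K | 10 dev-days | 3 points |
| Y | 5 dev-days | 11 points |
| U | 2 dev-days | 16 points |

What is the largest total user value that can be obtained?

52

Take X, H, Y, and U: effort 2 + 2 + 5 + 2 = 11 ≤ 15, user value 17 + 8 + 11 + 16 = 52.
No other feasible combination does better.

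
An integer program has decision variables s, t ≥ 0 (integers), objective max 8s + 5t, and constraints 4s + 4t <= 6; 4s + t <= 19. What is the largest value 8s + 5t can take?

8

(s,t)=(1,0): 4·1+4·0=4≤6, 4·1+1·0=4≤19, objective 8.
(s,t)=(0,1): 4·0+4·1=4≤6, 4·0+1·1=1≤19, objective 5.
(s,t)=(0,0): 4·0+4·0=0≤6, 4·0+1·0=0≤19, objective 0.
Maximum is 8 at (s,t)=(1,0).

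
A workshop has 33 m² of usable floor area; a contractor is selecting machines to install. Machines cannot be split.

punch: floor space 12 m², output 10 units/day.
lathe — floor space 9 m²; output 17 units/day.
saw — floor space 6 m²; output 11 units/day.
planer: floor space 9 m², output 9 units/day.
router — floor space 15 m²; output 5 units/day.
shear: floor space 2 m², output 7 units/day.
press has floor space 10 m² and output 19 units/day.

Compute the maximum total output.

54

punch + lathe + shear + press: floor space 12 + 9 + 2 + 10 = 33 ≤ 33, output 10 + 17 + 7 + 19 = 53.
lathe + planer + shear + press: floor space 9 + 9 + 2 + 10 = 30 ≤ 33, output 17 + 9 + 7 + 19 = 52.
lathe + saw + shear + press: floor space 9 + 6 + 2 + 10 = 27 ≤ 33, output 17 + 11 + 7 + 19 = 54.
Best is lathe, saw, shear, and press with total output 54.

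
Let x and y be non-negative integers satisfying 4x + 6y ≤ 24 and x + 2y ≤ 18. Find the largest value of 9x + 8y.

54

(x,y)=(6,0): 4·6+6·0=24≤24, 1·6+2·0=6≤18, objective 54.
(x,y)=(5,0): 4·5+6·0=20≤24, 1·5+2·0=5≤18, objective 45.
The best lattice point is (6,0), giving 54.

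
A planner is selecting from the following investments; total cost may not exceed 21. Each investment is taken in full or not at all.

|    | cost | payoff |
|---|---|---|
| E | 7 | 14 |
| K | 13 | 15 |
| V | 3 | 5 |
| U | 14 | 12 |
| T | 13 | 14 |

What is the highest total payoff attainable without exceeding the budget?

29

E + T: cost 7 + 13 = 20 ≤ 21, payoff 14 + 14 = 28.
E + K: cost 7 + 13 = 20 ≤ 21, payoff 14 + 15 = 29.
Best is E and K with total payoff 29.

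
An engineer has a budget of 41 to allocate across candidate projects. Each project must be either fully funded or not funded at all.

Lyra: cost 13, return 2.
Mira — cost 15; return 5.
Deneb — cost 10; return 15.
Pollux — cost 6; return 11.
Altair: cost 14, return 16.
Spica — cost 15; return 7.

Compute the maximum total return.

42

Mira + Deneb + Altair: cost 15 + 10 + 14 = 39 ≤ 41, return 5 + 15 + 16 = 36.
Deneb + Altair + Spica: cost 10 + 14 + 15 = 39 ≤ 41, return 15 + 16 + 7 = 38.
Deneb + Pollux + Altair: cost 10 + 6 + 14 = 30 ≤ 41, return 15 + 11 + 16 = 42.
Best is Deneb, Pollux, and Altair with total return 42.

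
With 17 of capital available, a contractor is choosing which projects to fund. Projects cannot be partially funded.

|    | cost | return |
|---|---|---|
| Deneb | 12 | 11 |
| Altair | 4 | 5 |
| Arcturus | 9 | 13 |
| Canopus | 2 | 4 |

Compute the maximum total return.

22

Allowing fractional choices, the relaxed optimum would be about 23.8, but projects are indivisible.
Altair + Arcturus: cost 4 + 9 = 13 ≤ 17, return 5 + 13 = 18.
Altair + Arcturus + Canopus: cost 4 + 9 + 2 = 15 ≤ 17, return 5 + 13 + 4 = 22.
Best is Altair, Arcturus, and Canopus with total return 22.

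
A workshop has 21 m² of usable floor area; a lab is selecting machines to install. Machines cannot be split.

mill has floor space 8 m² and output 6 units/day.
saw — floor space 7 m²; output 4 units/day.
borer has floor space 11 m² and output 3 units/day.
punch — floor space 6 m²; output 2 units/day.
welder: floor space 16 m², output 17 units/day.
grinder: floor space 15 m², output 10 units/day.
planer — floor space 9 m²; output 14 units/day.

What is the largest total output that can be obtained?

This is a 0-1 knapsack instance.
Allowing fractional choices, the relaxed optimum would be about 26.8, but machines are indivisible.
saw + planer: floor space 7 + 9 = 16 ≤ 21, output 4 + 14 = 18.
mill + planer: floor space 8 + 9 = 17 ≤ 21, output 6 + 14 = 20.
welder: floor space 16 ≤ 21, output 17.
Best is mill and planer with total output 20.

20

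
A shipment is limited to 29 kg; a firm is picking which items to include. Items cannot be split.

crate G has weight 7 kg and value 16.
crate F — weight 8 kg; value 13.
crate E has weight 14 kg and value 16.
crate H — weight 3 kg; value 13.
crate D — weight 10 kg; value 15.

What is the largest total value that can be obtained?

Treat it as a binary knapsack problem.
Allowing fractional choices, the relaxed optimum would be about 58.1, but items are indivisible.
crate G + crate F + crate H + crate D: weight 7 + 8 + 3 + 10 = 28 ≤ 29, value 16 + 13 + 13 + 15 = 57.
crate G + crate F + crate E: weight 7 + 8 + 14 = 29 ≤ 29, value 16 + 13 + 16 = 45.
crate G + crate E + crate H: weight 7 + 14 + 3 = 24 ≤ 29, value 16 + 16 + 13 = 45.
Best is crate G, crate F, crate H, and crate D with total value 57.

57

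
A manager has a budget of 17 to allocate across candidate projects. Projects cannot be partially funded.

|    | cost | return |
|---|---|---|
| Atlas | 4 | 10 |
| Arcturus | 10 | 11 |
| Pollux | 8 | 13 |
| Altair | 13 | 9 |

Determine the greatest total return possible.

23

Take Atlas and Pollux: cost 4 + 8 = 12 ≤ 17, return 10 + 13 = 23.
No other feasible combination does better.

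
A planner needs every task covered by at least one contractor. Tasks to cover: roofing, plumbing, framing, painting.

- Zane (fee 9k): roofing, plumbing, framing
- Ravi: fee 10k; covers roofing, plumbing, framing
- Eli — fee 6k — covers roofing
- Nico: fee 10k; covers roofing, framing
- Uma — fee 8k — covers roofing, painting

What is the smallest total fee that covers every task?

17

This is a weighted set-cover instance.
Choose Zane and Uma: together they cover roofing, plumbing, framing, painting — every task.
Total fee: 9 + 8 = 17.
No cover costs less than 17.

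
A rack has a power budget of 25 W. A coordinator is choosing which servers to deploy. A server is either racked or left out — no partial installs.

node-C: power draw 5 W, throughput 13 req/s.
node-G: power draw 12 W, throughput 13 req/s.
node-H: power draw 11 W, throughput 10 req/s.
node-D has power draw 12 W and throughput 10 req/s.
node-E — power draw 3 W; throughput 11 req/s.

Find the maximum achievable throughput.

37

This is an integer program with binary decision variables.
Allowing fractional choices, the relaxed optimum would be about 41.5, but servers are indivisible.
node-C + node-D + node-E: power draw 5 + 12 + 3 = 20 ≤ 25, throughput 13 + 10 + 11 = 34.
node-C + node-G + node-E: power draw 5 + 12 + 3 = 20 ≤ 25, throughput 13 + 13 + 11 = 37.
node-C + node-H + node-E: power draw 5 + 11 + 3 = 19 ≤ 25, throughput 13 + 10 + 11 = 34.
Best is node-C, node-G, and node-E with total throughput 37.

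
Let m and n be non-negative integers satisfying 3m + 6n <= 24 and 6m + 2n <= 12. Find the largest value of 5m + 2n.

(m,n)=(1,3): 3·1+6·3=21≤24, 6·1+2·3=12≤12, objective 11.
(m,n)=(1,2): 3·1+6·2=15≤24, 6·1+2·2=10≤12, objective 9.
(m,n)=(0,4): 3·0+6·4=24≤24, 6·0+2·4=8≤12, objective 8.
Maximum is 11 at (m,n)=(1,3).

11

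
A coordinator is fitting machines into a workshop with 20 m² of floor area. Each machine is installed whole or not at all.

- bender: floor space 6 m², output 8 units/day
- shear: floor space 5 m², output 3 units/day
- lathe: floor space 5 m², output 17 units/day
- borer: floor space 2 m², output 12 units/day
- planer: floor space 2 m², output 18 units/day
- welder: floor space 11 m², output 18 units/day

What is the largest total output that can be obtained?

bender + lathe + borer + planer: floor space 6 + 5 + 2 + 2 = 15 ≤ 20, output 8 + 17 + 12 + 18 = 55.
lathe + borer + planer + welder: floor space 5 + 2 + 2 + 11 = 20 ≤ 20, output 17 + 12 + 18 + 18 = 65.
bender + shear + lathe + borer + planer: floor space 6 + 5 + 5 + 2 + 2 = 20 ≤ 20, output 8 + 3 + 17 + 12 + 18 = 58.
Best is lathe, borer, planer, and welder with total output 65.

65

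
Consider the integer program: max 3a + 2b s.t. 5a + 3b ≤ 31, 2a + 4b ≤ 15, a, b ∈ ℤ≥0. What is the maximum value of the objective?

Relaxing integrality, the LP optimum is 18.79 at (a,b) = (5.64, 0.929), which is not an integer point.
(a,b)=(6,0): 5·6+3·0=30≤31, 2·6+4·0=12≤15, objective 18.
(a,b)=(5,1): 5·5+3·1=28≤31, 2·5+4·1=14≤15, objective 17.
(a,b)=(5,0): 5·5+3·0=25≤31, 2·5+4·0=10≤15, objective 15.
The best lattice point is (6,0), giving 18.

18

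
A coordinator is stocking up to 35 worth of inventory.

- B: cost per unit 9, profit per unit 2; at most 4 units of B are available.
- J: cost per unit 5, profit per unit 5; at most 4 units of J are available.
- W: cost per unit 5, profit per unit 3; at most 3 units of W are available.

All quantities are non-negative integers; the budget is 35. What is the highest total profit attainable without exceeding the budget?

29

Take 4×J and 3×W: cost 35 ≤ 35, profit 4·5 + 3·3 = 29.
J has the best ratio (5/5) and is taken to its limit of 4; remaining capacity is filled optimally with the others.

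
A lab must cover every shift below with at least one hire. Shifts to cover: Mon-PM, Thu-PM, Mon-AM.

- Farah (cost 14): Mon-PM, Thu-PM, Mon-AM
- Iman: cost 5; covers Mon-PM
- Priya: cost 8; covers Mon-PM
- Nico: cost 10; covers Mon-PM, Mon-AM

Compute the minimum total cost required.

14

Farah alone covers Mon-PM, Thu-PM, Mon-AM — every shift.
Total cost: 14.
No cover costs less than 14.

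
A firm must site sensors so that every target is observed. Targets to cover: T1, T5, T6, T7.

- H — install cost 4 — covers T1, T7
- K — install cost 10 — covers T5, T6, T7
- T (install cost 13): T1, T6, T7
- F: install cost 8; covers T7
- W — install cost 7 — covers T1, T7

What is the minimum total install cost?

14

Choose H and K: together they cover T1, T5, T6, T7 — every target.
Total install cost: 4 + 10 = 14.
No cover costs less than 14.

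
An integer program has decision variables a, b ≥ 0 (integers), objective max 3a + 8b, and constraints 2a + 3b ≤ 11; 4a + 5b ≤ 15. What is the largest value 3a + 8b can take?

(a,b)=(0,3) is feasible, giving 24.
(a,b)=(1,2) is feasible, giving 19.
(a,b)=(0,2) is feasible, giving 16.
The best lattice point is (0,3), giving 24.

24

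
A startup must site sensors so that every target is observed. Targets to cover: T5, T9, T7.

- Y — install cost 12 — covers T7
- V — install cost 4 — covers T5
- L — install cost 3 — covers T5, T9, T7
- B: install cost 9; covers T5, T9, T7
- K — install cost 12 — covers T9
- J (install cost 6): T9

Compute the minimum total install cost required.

L alone covers T5, T9, T7 — every target.
Total install cost: 3.
No cover costs less than 3.

3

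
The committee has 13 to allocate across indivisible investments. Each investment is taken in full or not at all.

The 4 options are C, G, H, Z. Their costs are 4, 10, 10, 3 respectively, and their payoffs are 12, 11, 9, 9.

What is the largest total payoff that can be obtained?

21

G + Z: cost 10 + 3 = 13 ≤ 13, payoff 11 + 9 = 20.
C + Z: cost 4 + 3 = 7 ≤ 13, payoff 12 + 9 = 21.
Best is C and Z with total payoff 21.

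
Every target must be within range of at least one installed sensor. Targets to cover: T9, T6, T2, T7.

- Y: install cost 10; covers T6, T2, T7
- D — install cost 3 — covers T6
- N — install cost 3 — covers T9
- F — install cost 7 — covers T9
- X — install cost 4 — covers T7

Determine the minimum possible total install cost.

The greedy cost-per-new-target heuristic would pick D, N, X, and Y for 20, but a cheaper cover exists.
Choose Y and N: together they cover T9, T6, T2, T7 — every target.
Total install cost: 10 + 3 = 13.
No cover costs less than 13.

13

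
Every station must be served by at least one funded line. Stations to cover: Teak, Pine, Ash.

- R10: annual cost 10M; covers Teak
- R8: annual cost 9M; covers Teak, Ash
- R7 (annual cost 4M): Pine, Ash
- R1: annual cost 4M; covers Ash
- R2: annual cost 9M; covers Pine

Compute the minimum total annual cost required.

13

Choose R8 and R7: together they cover Teak, Pine, Ash — every station.
Total annual cost: 9 + 4 = 13.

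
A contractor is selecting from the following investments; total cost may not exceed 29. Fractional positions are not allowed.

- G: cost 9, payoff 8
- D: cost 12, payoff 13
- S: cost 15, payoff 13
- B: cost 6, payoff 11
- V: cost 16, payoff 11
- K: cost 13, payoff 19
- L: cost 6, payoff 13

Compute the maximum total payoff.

Take B, K, and L: cost 6 + 13 + 6 = 25 ≤ 29, payoff 11 + 19 + 13 = 43.
No other feasible combination does better.

43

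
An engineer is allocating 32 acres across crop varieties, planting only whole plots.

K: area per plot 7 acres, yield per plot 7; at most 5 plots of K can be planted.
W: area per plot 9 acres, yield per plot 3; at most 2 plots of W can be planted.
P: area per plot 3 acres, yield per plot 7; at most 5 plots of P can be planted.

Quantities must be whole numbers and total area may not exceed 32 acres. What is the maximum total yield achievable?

2×K and 5×P: area 29 ≤ 32, yield 2·7 + 5·7 = 49.
1×K, 1×W, and 5×P: area 31 ≤ 32, yield 1·7 + 1·3 + 5·7 = 45.
Best is 49.

49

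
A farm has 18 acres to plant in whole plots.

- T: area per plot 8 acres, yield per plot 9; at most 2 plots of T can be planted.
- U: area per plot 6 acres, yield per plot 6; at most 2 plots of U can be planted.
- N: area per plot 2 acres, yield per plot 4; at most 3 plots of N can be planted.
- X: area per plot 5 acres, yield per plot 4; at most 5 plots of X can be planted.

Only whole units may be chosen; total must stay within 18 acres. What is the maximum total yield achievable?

2×U and 3×N: area 18 ≤ 18, yield 2·6 + 3·4 = 24.
1×T, 1×U, and 2×N: area 18 ≤ 18, yield 1·9 + 1·6 + 2·4 = 23.
Best is 24.

24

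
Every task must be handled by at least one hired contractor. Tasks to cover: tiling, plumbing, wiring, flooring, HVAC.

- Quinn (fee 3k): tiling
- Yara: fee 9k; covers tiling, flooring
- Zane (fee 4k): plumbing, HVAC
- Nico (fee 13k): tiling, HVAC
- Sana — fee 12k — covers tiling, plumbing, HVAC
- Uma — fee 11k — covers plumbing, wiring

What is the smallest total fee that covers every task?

The greedy cost-per-new-task heuristic would pick Zane, Quinn, Yara, and Uma for 27, but a cheaper cover exists.
Choose Yara, Zane, and Uma: together they cover tiling, plumbing, wiring, flooring, HVAC — every task.
Total fee: 9 + 4 + 11 = 24.
No cover costs less than 24.

24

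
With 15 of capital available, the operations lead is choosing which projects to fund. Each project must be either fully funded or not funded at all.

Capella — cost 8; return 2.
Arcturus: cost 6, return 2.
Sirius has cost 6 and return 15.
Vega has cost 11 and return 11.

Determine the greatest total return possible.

17

Capella + Sirius: cost 8 + 6 = 14 ≤ 15, return 2 + 15 = 17.
Arcturus + Sirius: cost 6 + 6 = 12 ≤ 15, return 2 + 15 = 17.
Sirius: cost 6 ≤ 15, return 15.
The maximum return is 17; one optimal choice is Arcturus and Sirius.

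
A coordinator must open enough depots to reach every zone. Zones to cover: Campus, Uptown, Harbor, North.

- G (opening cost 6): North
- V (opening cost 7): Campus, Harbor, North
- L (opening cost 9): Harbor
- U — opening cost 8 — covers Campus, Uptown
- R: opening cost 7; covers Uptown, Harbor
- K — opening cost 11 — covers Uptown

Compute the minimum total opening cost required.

14

Choose V and R: together they cover Campus, Uptown, Harbor, North — every zone.
Total opening cost: 7 + 7 = 14.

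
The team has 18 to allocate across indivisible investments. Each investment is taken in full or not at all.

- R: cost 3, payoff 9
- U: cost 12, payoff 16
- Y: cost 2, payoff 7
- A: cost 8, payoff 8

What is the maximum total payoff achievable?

Treat it as a binary knapsack problem.
Allowing fractional choices, the relaxed optimum would be about 33.0, but investments are indivisible.
R + U: cost 3 + 12 = 15 ≤ 18, payoff 9 + 16 = 25.
R + U + Y: cost 3 + 12 + 2 = 17 ≤ 18, payoff 9 + 16 + 7 = 32.
Best is R, U, and Y with total payoff 32.

32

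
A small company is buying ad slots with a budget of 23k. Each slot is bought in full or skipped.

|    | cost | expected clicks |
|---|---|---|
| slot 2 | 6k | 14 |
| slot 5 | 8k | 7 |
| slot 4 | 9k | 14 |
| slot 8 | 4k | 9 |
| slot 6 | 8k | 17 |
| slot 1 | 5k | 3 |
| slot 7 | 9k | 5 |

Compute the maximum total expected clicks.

Take slot 2, slot 4, and slot 6: cost 6 + 9 + 8 = 23 ≤ 23, expected clicks 14 + 14 + 17 = 45.
No other feasible combination does better.

45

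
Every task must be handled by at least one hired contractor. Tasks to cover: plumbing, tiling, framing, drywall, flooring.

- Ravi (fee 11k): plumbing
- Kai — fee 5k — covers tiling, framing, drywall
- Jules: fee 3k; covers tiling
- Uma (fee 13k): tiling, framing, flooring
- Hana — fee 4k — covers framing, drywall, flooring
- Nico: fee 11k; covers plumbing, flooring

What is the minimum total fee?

16

The greedy cost-per-new-task heuristic would pick Hana, Jules, and Ravi for 18, but a cheaper cover exists.
Choose Kai and Nico: together they cover plumbing, tiling, framing, drywall, flooring — every task.
Total fee: 5 + 11 = 16.
No cover costs less than 16.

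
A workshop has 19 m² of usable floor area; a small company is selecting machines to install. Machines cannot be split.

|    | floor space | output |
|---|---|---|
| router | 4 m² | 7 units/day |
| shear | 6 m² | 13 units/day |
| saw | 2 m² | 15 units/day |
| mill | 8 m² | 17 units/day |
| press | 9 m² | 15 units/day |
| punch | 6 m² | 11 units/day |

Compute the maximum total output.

47

Allowing fractional choices, the relaxed optimum would be about 50.5, but machines are indivisible.
saw + mill + press: floor space 2 + 8 + 9 = 19 ≤ 19, output 15 + 17 + 15 = 47.
shear + saw + mill: floor space 6 + 2 + 8 = 16 ≤ 19, output 13 + 15 + 17 = 45.
router + shear + saw + punch: floor space 4 + 6 + 2 + 6 = 18 ≤ 19, output 7 + 13 + 15 + 11 = 46.
Best is saw, mill, and press with total output 47.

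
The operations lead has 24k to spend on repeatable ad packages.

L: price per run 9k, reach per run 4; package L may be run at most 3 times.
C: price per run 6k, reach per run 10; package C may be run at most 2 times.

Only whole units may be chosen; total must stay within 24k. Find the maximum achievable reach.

24

This is a bounded integer knapsack.
C has the best ratio (10/6); taking only C gives at most 2×10 = 20 (stopped by the supply cap of 2).
Mixing does better — 1×L and 2×C: price 21 ≤ 24, reach 1·4 + 2·10 = 24.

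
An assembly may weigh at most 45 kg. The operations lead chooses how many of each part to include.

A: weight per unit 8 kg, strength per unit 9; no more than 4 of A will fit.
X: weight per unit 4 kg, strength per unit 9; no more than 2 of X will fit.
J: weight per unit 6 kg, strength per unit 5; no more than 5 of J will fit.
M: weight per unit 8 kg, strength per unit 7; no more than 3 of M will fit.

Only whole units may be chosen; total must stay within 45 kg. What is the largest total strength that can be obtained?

3×A, 2×X, and 2×J: weight 44 ≤ 45, strength 3·9 + 2·9 + 2·5 = 55.
4×A and 2×X: weight 40 ≤ 45, strength 4·9 + 2·9 = 54.
Best is 55.

55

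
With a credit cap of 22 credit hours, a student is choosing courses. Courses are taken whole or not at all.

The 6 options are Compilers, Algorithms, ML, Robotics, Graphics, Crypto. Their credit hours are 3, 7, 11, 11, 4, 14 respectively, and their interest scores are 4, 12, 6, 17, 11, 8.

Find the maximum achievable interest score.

Compilers + Robotics + Graphics: credit hours 3 + 11 + 4 = 18 ≤ 22, interest score 4 + 17 + 11 = 32.
Compilers + Algorithms + Robotics: credit hours 3 + 7 + 11 = 21 ≤ 22, interest score 4 + 12 + 17 = 33.
Algorithms + Robotics + Graphics: credit hours 7 + 11 + 4 = 22 ≤ 22, interest score 12 + 17 + 11 = 40.
Best is Algorithms, Robotics, and Graphics with total interest score 40.

40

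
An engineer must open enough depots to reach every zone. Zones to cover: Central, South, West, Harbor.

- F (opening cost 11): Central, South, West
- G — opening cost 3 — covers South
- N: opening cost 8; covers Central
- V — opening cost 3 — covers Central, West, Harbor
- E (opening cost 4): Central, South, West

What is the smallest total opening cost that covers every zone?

Choose G and V: together they cover Central, South, West, Harbor — every zone.
Total opening cost: 3 + 3 = 6.
No cover costs less than 6.

6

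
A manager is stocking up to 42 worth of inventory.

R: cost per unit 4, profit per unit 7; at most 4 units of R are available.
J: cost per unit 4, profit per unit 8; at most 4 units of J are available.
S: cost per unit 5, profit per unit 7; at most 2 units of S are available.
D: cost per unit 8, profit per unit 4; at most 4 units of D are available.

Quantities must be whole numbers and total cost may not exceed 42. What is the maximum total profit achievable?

74

Take 4×R, 4×J, and 2×S: cost 42 ≤ 42, profit 4·7 + 4·8 + 2·7 = 74.
J has the best ratio (8/4) and is taken to its limit of 4; remaining capacity is filled optimally with the others.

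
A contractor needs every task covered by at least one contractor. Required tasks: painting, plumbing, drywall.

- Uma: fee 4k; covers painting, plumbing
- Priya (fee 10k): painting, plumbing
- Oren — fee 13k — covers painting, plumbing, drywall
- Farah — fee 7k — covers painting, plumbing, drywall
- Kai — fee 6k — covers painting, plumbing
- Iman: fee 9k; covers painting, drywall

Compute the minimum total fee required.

Farah alone covers painting, plumbing, drywall — every task.
Total fee: 7.

7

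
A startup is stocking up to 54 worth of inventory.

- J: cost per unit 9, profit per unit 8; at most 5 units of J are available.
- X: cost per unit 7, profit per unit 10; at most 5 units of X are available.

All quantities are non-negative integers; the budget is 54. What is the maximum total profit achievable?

66

X has the best ratio (10/7); taking only X gives at most 5×10 = 50 (stopped by the supply cap of 5).
Mixing does better — 2×J and 5×X: cost 53 ≤ 54, profit 2·8 + 5·10 = 66.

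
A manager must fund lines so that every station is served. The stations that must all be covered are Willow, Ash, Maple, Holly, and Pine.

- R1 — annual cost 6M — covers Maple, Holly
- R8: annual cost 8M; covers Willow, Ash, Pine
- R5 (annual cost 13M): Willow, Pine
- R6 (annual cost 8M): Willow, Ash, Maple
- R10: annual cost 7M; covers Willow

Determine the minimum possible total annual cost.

Choose R1 and R8: together they cover Willow, Ash, Maple, Holly, Pine — every station.
Total annual cost: 6 + 8 = 14.
No cover costs less than 14.

14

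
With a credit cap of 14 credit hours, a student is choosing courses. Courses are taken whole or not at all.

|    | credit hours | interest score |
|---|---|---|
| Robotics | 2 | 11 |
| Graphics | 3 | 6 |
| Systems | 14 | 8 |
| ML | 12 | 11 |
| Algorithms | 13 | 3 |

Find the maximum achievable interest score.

22

This is an integer program with binary decision variables.
Allowing fractional choices, the relaxed optimum would be about 25.2, but courses are indivisible.
Robotics + ML: credit hours 2 + 12 = 14 ≤ 14, interest score 11 + 11 = 22.
Robotics: credit hours 2 ≤ 14, interest score 11.
Robotics + Graphics: credit hours 2 + 3 = 5 ≤ 14, interest score 11 + 6 = 17.
Best is Robotics and ML with total interest score 22.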